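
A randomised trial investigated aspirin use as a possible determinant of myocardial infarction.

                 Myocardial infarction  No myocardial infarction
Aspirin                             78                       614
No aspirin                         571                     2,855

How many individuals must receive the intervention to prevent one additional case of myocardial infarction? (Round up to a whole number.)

19

Risk in treated group = 78/692 = 0.11272; risk in control = 571/3426 = 0.16667.
Absolute risk reduction = 0.16667 − 0.11272 = 0.05395
NNT = 1 / ARR = 1 / 0.05395 = 18.536 → round up → 19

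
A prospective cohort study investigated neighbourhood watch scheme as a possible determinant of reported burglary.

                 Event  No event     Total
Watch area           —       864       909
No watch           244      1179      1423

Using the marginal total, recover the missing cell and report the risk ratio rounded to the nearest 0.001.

The missing cell is in the exposed row: 909 − 864 = 45.
So a = 45, b = 864, c = 244, d = 1179.
RR = [a/(a+b)] / [c/(c+d)] = (45/909) / (244/1423) = 0.04950/0.17147 = 0.28871

0.289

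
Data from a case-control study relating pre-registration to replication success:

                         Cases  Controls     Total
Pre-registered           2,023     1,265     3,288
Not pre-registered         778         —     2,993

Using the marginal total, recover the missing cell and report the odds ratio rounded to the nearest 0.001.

The missing cell is in the unexposed row: 2993 − 778 = 2215.
So a = 2023, b = 1265, c = 778, d = 2215.
OR = (a·d)/(b·c) = (2023 × 2215) / (1265 × 778) = 4480945 / 984170 = 4.55302

4.553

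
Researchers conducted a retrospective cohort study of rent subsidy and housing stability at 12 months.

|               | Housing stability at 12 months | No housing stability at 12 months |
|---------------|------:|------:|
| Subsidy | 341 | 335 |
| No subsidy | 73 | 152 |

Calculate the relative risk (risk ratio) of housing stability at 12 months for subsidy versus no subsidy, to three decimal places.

Cells: a = 341, b = 335, c = 73, d = 152.
Risk in exposed = 341/676 = 0.50444; risk in unexposed = 73/225 = 0.32444.
RR = 0.50444 / 0.32444 = 1.55477
The risk among the exposed is 1.55 times that among the unexposed.

1.555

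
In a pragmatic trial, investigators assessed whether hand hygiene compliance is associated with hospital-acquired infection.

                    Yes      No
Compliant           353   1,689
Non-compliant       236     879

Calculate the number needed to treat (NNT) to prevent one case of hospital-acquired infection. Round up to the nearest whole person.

26

Risk in treated group = 353/2042 = 0.17287; risk in control = 236/1115 = 0.21166.
Absolute risk reduction = 0.21166 − 0.17287 = 0.03879
NNT = 1 / ARR = 1 / 0.03879 = 25.780 → round up → 26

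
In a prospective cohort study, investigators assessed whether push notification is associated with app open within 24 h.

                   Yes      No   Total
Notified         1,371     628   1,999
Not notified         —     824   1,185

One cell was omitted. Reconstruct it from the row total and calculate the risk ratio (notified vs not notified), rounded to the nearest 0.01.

The missing cell is in the unexposed row: 1185 − 824 = 361.
So a = 1371, b = 628, c = 361, d = 824.
RR = [a/(a+b)] / [c/(c+d)] = (1371/1999) / (361/1185) = 0.68584/0.30464 = 2.25131

2.25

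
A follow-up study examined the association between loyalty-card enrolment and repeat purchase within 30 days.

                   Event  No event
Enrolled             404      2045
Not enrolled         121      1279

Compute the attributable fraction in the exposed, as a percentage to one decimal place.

47.6

Cells: a = 404, b = 2045, c = 121, d = 1279.
Risk in exposed = 404/2449 = 0.16497; risk in unexposed = 121/1400 = 0.08643.
RR = 0.16497/0.08643 = 1.90869
AR% = (RR − 1)/RR × 100 = (1.90869 − 1)/1.90869 × 100 = 47.6080%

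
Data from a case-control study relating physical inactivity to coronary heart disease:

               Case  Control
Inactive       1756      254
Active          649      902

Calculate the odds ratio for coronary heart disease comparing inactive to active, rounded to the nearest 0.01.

9.61

Cells: a = 1756, b = 254, c = 649, d = 902.
OR = (a·d)/(b·c) = (1756 × 902) / (254 × 649) = 1583912 / 164846 = 9.60843
The odds of coronary heart disease are about 9.61 times as high in the inactive group.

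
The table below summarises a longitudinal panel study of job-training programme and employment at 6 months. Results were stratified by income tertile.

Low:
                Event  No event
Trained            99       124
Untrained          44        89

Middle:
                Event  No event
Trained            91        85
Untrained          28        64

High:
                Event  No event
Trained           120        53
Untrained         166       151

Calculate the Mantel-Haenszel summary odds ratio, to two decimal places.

1.98

OR_MH = Σ(aᵢdᵢ/nᵢ) / Σ(bᵢcᵢ/nᵢ), where nᵢ is the stratum total.
Stratum 1 (Low): n = 356; a·d/n = 99·89/356 = 24.7500; b·c/n = 124·44/356 = 15.3258
Stratum 2 (Middle): n = 268; a·d/n = 91·64/268 = 21.7313; b·c/n = 85·28/268 = 8.8806
Stratum 3 (High): n = 490; a·d/n = 120·151/490 = 36.9796; b·c/n = 53·166/490 = 17.9551
OR_MH = (24.7500 + 21.7313 + 36.9796) / (15.3258 + 8.8806 + 17.9551) = 83.4609 / 42.1615 = 1.97955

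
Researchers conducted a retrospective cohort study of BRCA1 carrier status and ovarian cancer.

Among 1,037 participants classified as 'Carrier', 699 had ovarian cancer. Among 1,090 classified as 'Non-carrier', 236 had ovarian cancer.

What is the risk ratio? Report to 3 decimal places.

From the description: a = 699, b = 338, c = 236, d = 854.
Risk in exposed = 699/1037 = 0.67406; risk in unexposed = 236/1090 = 0.21651.
RR = 0.67406 / 0.21651 = 3.11324
The risk among the exposed is 3.11 times that among the unexposed.

3.113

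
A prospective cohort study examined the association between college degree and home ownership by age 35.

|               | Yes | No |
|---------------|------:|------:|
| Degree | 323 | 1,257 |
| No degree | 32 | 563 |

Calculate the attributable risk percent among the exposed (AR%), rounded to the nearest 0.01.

73.69

Cells: a = 323, b = 1257, c = 32, d = 563.
Risk in exposed = 323/1580 = 0.20443; risk in unexposed = 32/595 = 0.05378.
RR = 0.20443/0.05378 = 3.80113
AR% = (RR − 1)/RR × 100 = (3.80113 − 1)/3.80113 × 100 = 73.6920%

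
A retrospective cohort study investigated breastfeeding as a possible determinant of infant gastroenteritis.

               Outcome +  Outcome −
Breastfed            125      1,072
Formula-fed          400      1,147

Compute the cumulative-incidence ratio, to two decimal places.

0.40

Cells: a = 125, b = 1072, c = 400, d = 1147.
Risk in exposed = 125/1197 = 0.10443; risk in unexposed = 400/1547 = 0.25856.
RR = 0.10443 / 0.25856 = 0.40387
The risk is 60% lower among the exposed than among the unexposed.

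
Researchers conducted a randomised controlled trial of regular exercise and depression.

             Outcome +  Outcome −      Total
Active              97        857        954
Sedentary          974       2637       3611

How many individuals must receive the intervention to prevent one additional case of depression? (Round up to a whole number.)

6

Risk in treated group = 97/954 = 0.10168; risk in control = 974/3611 = 0.26973.
Absolute risk reduction = 0.26973 − 0.10168 = 0.16805
NNT = 1 / ARR = 1 / 0.16805 = 5.950 → round up → 6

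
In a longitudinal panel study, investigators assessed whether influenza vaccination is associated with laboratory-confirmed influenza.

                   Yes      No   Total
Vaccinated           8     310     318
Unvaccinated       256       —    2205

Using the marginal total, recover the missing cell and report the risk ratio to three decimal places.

0.217

The missing cell is in the unexposed row: 2205 − 256 = 1949.
So a = 8, b = 310, c = 256, d = 1949.
RR = [a/(a+b)] / [c/(c+d)] = (8/318) / (256/2205) = 0.02516/0.11610 = 0.21669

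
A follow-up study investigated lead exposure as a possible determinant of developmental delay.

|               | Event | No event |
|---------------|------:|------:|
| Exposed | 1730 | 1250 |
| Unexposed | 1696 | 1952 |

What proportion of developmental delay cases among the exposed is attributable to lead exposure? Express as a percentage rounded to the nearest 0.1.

Cells: a = 1730, b = 1250, c = 1696, d = 1952.
Risk in exposed = 1730/2980 = 0.58054; risk in unexposed = 1696/3648 = 0.46491.
RR = 0.58054/0.46491 = 1.24870
AR% = (RR − 1)/RR × 100 = (1.24870 − 1)/1.24870 × 100 = 19.9168%

19.9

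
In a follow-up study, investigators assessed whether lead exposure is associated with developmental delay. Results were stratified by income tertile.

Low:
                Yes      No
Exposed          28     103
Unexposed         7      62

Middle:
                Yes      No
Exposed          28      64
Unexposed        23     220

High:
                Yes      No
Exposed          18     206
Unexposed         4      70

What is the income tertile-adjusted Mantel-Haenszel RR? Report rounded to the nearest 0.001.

2.476

RR_MH = Σ(aᵢ·n₀ᵢ/nᵢ) / Σ(cᵢ·n₁ᵢ/nᵢ), with n₁ᵢ = aᵢ+bᵢ (exposed), n₀ᵢ = cᵢ+dᵢ (unexposed), nᵢ = n₁ᵢ+n₀ᵢ.
Stratum 1 (Low): n₁ = 131, n₀ = 69, n = 200; a·n₀/n = 28·69/200 = 9.6600; c·n₁/n = 7·131/200 = 4.5850
Stratum 2 (Middle): n₁ = 92, n₀ = 243, n = 335; a·n₀/n = 28·243/335 = 20.3104; c·n₁/n = 23·92/335 = 6.3164
Stratum 3 (High): n₁ = 224, n₀ = 74, n = 298; a·n₀/n = 18·74/298 = 4.4698; c·n₁/n = 4·224/298 = 3.0067
RR_MH = (9.6600 + 20.3104 + 4.4698) / (4.5850 + 6.3164 + 3.0067) = 34.4402 / 13.9081 = 2.47627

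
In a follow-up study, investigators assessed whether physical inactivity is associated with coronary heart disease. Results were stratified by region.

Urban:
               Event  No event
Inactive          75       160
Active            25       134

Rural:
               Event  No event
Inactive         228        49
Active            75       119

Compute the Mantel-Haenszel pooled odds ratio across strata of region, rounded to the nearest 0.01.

OR_MH = Σ(aᵢdᵢ/nᵢ) / Σ(bᵢcᵢ/nᵢ), where nᵢ is the stratum total.
Stratum 1 (Urban): n = 394; a·d/n = 75·134/394 = 25.5076; b·c/n = 160·25/394 = 10.1523
Stratum 2 (Rural): n = 471; a·d/n = 228·119/471 = 57.6051; b·c/n = 49·75/471 = 7.8025
OR_MH = (25.5076 + 57.6051) / (10.1523 + 7.8025) = 83.1127 / 17.9548 = 4.62899

4.63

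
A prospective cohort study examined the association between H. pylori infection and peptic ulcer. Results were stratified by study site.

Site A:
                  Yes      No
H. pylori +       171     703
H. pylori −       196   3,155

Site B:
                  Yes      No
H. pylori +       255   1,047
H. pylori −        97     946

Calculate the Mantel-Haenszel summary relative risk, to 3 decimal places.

2.638

RR_MH = Σ(aᵢ·n₀ᵢ/nᵢ) / Σ(cᵢ·n₁ᵢ/nᵢ), with n₁ᵢ = aᵢ+bᵢ (exposed), n₀ᵢ = cᵢ+dᵢ (unexposed), nᵢ = n₁ᵢ+n₀ᵢ.
Stratum 1 (Site A): n₁ = 874, n₀ = 3351, n = 4225; a·n₀/n = 171·3351/4225 = 135.6263; c·n₁/n = 196·874/4225 = 40.5453
Stratum 2 (Site B): n₁ = 1302, n₀ = 1043, n = 2345; a·n₀/n = 255·1043/2345 = 113.4179; c·n₁/n = 97·1302/2345 = 53.8567
RR_MH = (135.6263 + 113.4179) / (40.5453 + 53.8567) = 249.0442 / 94.4020 = 2.63812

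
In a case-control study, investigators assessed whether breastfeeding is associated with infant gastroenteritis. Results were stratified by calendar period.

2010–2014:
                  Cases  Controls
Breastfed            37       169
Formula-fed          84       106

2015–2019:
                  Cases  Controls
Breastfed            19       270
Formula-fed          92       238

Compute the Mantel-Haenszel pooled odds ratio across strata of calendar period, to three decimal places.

OR_MH = Σ(aᵢdᵢ/nᵢ) / Σ(bᵢcᵢ/nᵢ), where nᵢ is the stratum total.
Stratum 1 (2010–2014): n = 396; a·d/n = 37·106/396 = 9.9040; b·c/n = 169·84/396 = 35.8485
Stratum 2 (2015–2019): n = 619; a·d/n = 19·238/619 = 7.3053; b·c/n = 270·92/619 = 40.1292
OR_MH = (9.9040 + 7.3053) / (35.8485 + 40.1292) = 17.2094 / 75.9777 = 0.22651

0.227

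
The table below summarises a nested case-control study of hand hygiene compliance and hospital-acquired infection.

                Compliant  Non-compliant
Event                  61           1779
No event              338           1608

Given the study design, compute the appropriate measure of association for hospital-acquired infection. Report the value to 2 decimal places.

0.16

Reading the table with exposure as columns: a = 61 (Compliant, case), b = 338 (Compliant, non-case), c = 1779 (Non-compliant, case), d = 1608.
This is a nested case-control study: participants were sampled on outcome status, so risks in the source population cannot be estimated directly — relative risk is not valid here. The odds ratio is the appropriate measure.
OR = (a·d)/(b·c) = (61 × 1608) / (338 × 1779) = 98088 / 601302 = 0.16313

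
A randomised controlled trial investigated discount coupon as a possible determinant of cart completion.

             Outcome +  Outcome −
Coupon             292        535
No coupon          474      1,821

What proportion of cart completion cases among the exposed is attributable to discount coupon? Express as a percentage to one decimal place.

Cells: a = 292, b = 535, c = 474, d = 1821.
Risk in exposed = 292/827 = 0.35308; risk in unexposed = 474/2295 = 0.20654.
RR = 0.35308/0.20654 = 1.70955
AR% = (RR − 1)/RR × 100 = (1.70955 − 1)/1.70955 × 100 = 41.5051%

41.5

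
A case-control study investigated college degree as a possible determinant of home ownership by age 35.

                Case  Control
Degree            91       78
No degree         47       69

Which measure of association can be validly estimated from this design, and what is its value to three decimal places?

1.713

Cells: a = 91, b = 78, c = 47, d = 69.
This is a case-control study: participants were sampled on outcome status, so risks in the source population cannot be estimated directly — relative risk is not valid here. The odds ratio is the appropriate measure.
OR = (a·d)/(b·c) = (91 × 69) / (78 × 47) = 6279 / 3666 = 1.71277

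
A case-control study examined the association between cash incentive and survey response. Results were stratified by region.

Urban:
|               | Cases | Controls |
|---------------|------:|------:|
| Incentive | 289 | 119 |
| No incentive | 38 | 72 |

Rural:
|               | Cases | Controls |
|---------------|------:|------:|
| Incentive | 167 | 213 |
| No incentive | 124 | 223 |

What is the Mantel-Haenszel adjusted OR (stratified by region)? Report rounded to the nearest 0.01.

2.03

OR_MH = Σ(aᵢdᵢ/nᵢ) / Σ(bᵢcᵢ/nᵢ), where nᵢ is the stratum total.
Stratum 1 (Urban): n = 518; a·d/n = 289·72/518 = 40.1699; b·c/n = 119·38/518 = 8.7297
Stratum 2 (Rural): n = 727; a·d/n = 167·223/727 = 51.2256; b·c/n = 213·124/727 = 36.3301
OR_MH = (40.1699 + 51.2256) / (8.7297 + 36.3301) = 91.3955 / 45.0599 = 2.02831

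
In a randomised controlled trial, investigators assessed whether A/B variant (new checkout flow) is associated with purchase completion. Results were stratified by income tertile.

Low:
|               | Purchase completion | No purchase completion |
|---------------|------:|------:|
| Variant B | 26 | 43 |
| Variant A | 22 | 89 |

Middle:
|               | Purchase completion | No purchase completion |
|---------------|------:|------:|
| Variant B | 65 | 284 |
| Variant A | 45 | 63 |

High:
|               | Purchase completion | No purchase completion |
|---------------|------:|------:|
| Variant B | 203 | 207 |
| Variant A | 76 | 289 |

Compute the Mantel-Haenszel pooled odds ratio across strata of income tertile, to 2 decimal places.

1.82

OR_MH = Σ(aᵢdᵢ/nᵢ) / Σ(bᵢcᵢ/nᵢ), where nᵢ is the stratum total.
Stratum 1 (Low): n = 180; a·d/n = 26·89/180 = 12.8556; b·c/n = 43·22/180 = 5.2556
Stratum 2 (Middle): n = 457; a·d/n = 65·63/457 = 8.9606; b·c/n = 284·45/457 = 27.9650
Stratum 3 (High): n = 775; a·d/n = 203·289/775 = 75.6994; b·c/n = 207·76/775 = 20.2994
OR_MH = (12.8556 + 8.9606 + 75.6994) / (5.2556 + 27.9650 + 20.2994) = 97.5155 / 53.5199 = 1.82204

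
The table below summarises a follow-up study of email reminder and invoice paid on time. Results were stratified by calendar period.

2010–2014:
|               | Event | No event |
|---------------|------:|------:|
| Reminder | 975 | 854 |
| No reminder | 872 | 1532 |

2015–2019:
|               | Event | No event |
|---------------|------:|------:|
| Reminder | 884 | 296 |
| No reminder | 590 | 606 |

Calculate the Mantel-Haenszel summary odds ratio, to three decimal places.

2.319

OR_MH = Σ(aᵢdᵢ/nᵢ) / Σ(bᵢcᵢ/nᵢ), where nᵢ is the stratum total.
Stratum 1 (2010–2014): n = 4233; a·d/n = 975·1532/4233 = 352.8703; b·c/n = 854·872/4233 = 175.9244
Stratum 2 (2015–2019): n = 2376; a·d/n = 884·606/2376 = 225.4646; b·c/n = 296·590/2376 = 73.5017
OR_MH = (352.8703 + 225.4646) / (175.9244 + 73.5017) = 578.3350 / 249.4261 = 2.31866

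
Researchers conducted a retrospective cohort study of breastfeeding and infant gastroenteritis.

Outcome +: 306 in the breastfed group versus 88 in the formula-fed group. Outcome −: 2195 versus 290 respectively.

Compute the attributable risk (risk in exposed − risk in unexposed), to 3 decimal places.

From the description: a = 306, b = 2195, c = 88, d = 290.
Risk in exposed = 306/2501 = 0.122351; risk in unexposed = 88/378 = 0.232804.
Risk difference = 0.122351 − 0.232804 = -0.110453

-0.110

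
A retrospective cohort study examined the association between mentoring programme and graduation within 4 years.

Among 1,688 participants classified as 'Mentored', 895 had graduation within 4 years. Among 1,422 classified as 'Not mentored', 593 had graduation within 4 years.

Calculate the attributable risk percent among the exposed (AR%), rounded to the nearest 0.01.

21.35

From the description: a = 895, b = 793, c = 593, d = 829.
Risk in exposed = 895/1688 = 0.53021; risk in unexposed = 593/1422 = 0.41702.
RR = 0.53021/0.41702 = 1.27144
AR% = (RR − 1)/RR × 100 = (1.27144 − 1)/1.27144 × 100 = 21.3490%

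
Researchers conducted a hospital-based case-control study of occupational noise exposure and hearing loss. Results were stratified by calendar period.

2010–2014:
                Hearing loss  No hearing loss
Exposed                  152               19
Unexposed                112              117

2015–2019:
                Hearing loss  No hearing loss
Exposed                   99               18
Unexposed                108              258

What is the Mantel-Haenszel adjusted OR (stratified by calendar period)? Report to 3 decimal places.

OR_MH = Σ(aᵢdᵢ/nᵢ) / Σ(bᵢcᵢ/nᵢ), where nᵢ is the stratum total.
Stratum 1 (2010–2014): n = 400; a·d/n = 152·117/400 = 44.4600; b·c/n = 19·112/400 = 5.3200
Stratum 2 (2015–2019): n = 483; a·d/n = 99·258/483 = 52.8820; b·c/n = 18·108/483 = 4.0248
OR_MH = (44.4600 + 52.8820) / (5.3200 + 4.0248) = 97.3420 / 9.3448 = 10.41665

10.417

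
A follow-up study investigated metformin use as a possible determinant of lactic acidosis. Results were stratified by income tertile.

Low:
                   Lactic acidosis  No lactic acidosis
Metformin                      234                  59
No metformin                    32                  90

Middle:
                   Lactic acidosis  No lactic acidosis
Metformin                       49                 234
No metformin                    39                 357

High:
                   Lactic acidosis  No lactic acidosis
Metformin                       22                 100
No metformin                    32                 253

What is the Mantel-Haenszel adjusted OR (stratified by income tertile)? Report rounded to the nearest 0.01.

3.49

OR_MH = Σ(aᵢdᵢ/nᵢ) / Σ(bᵢcᵢ/nᵢ), where nᵢ is the stratum total.
Stratum 1 (Low): n = 415; a·d/n = 234·90/415 = 50.7470; b·c/n = 59·32/415 = 4.5494
Stratum 2 (Middle): n = 679; a·d/n = 49·357/679 = 25.7629; b·c/n = 234·39/679 = 13.4404
Stratum 3 (High): n = 407; a·d/n = 22·253/407 = 13.6757; b·c/n = 100·32/407 = 7.8624
OR_MH = (50.7470 + 25.7629 + 13.6757) / (4.5494 + 13.4404 + 7.8624) = 90.1856 / 25.8522 = 3.48851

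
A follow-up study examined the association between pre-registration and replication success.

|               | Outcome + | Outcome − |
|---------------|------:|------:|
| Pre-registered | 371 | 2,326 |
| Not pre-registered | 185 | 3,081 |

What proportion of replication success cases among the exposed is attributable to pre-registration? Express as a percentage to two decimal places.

58.82

Cells: a = 371, b = 2326, c = 185, d = 3081.
Risk in exposed = 371/2697 = 0.13756; risk in unexposed = 185/3266 = 0.05664.
RR = 0.13756/0.05664 = 2.42850
AR% = (RR − 1)/RR × 100 = (2.42850 − 1)/2.42850 × 100 = 58.8223%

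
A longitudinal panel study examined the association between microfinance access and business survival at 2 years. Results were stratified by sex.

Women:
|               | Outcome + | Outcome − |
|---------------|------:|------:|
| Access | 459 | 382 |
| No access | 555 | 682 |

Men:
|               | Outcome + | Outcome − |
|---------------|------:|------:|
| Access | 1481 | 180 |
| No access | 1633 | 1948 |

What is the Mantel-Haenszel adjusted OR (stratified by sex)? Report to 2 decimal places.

OR_MH = Σ(aᵢdᵢ/nᵢ) / Σ(bᵢcᵢ/nᵢ), where nᵢ is the stratum total.
Stratum 1 (Women): n = 2078; a·d/n = 459·682/2078 = 150.6439; b·c/n = 382·555/2078 = 102.0260
Stratum 2 (Men): n = 5242; a·d/n = 1481·1948/5242 = 550.3602; b·c/n = 180·1633/5242 = 56.0740
OR_MH = (150.6439 + 550.3602) / (102.0260 + 56.0740) = 701.0041 / 158.1000 = 4.43393

4.43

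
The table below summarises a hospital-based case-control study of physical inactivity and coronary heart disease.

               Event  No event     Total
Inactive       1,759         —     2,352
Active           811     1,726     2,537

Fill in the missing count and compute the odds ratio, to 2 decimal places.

The missing cell is in the exposed row: 2352 − 1759 = 593.
So a = 1759, b = 593, c = 811, d = 1726.
OR = (a·d)/(b·c) = (1759 × 1726) / (593 × 811) = 3036034 / 480923 = 6.31293

6.31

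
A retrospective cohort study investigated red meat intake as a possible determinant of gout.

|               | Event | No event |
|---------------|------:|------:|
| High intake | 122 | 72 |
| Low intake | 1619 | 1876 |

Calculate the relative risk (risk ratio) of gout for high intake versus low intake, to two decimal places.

Cells: a = 122, b = 72, c = 1619, d = 1876.
Risk in exposed = 122/194 = 0.62887; risk in unexposed = 1619/3495 = 0.46323.
RR = 0.62887 / 0.46323 = 1.35756
The risk among the exposed is 1.36 times that among the unexposed.

1.36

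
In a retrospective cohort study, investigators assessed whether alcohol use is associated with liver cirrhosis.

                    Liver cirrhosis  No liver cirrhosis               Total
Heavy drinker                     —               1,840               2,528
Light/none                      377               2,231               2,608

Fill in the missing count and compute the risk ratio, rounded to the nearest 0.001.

The missing cell is in the exposed row: 2528 − 1840 = 688.
So a = 688, b = 1840, c = 377, d = 2231.
RR = [a/(a+b)] / [c/(c+d)] = (688/2528) / (377/2608) = 0.27215/0.14456 = 1.88268

1.883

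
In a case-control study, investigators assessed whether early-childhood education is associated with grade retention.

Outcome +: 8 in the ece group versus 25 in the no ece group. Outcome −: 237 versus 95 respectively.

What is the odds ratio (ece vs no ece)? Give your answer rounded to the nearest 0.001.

0.128

From the description: a = 8, b = 237, c = 25, d = 95.
OR = (a·d)/(b·c) = (8 × 95) / (237 × 25) = 760 / 5925 = 0.12827
Exposure is associated with lower odds of grade retention (OR = 0.13 < 1).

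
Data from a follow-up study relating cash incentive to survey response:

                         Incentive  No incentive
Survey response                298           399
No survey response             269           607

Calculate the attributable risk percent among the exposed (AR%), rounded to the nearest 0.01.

Reading the table with exposure as columns: a = 298 (Incentive, case), b = 269 (Incentive, non-case), c = 399 (No incentive, case), d = 607.
Risk in exposed = 298/567 = 0.52557; risk in unexposed = 399/1006 = 0.39662.
RR = 0.52557/0.39662 = 1.32513
AR% = (RR − 1)/RR × 100 = (1.32513 − 1)/1.32513 × 100 = 24.5357%

24.54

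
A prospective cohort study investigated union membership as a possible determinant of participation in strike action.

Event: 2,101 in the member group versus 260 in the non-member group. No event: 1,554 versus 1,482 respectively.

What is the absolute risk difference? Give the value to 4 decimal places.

0.4256

From the description: a = 2101, b = 1554, c = 260, d = 1482.
Risk in exposed = 2101/3655 = 0.574829; risk in unexposed = 260/1742 = 0.149254.
Risk difference = 0.574829 − 0.149254 = 0.425575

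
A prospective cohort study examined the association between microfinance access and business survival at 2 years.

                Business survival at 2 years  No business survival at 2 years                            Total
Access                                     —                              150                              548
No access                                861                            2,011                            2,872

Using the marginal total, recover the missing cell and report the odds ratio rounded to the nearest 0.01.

The missing cell is in the exposed row: 548 − 150 = 398.
So a = 398, b = 150, c = 861, d = 2011.
OR = (a·d)/(b·c) = (398 × 2011) / (150 × 861) = 800378 / 129150 = 6.19727

6.20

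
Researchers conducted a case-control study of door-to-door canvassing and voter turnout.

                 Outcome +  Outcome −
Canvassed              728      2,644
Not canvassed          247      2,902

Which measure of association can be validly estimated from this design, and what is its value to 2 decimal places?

Cells: a = 728, b = 2644, c = 247, d = 2902.
This is a case-control study: participants were sampled on outcome status, so risks in the source population cannot be estimated directly — relative risk is not valid here. The odds ratio is the appropriate measure.
OR = (a·d)/(b·c) = (728 × 2902) / (2644 × 247) = 2112656 / 653068 = 3.23497

3.23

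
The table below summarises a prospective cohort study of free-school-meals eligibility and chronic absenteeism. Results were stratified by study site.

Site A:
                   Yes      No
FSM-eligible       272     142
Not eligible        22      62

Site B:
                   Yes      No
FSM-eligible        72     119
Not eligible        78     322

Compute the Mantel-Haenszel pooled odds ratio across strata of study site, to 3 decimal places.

3.326

OR_MH = Σ(aᵢdᵢ/nᵢ) / Σ(bᵢcᵢ/nᵢ), where nᵢ is the stratum total.
Stratum 1 (Site A): n = 498; a·d/n = 272·62/498 = 33.8635; b·c/n = 142·22/498 = 6.2731
Stratum 2 (Site B): n = 591; a·d/n = 72·322/591 = 39.2284; b·c/n = 119·78/591 = 15.7056
OR_MH = (33.8635 + 39.2284) / (6.2731 + 15.7056) = 73.0919 / 21.9787 = 3.32558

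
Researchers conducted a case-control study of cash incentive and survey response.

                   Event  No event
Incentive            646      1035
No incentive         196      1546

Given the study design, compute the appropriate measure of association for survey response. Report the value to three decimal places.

4.923

Cells: a = 646, b = 1035, c = 196, d = 1546.
This is a case-control study: participants were sampled on outcome status, so risks in the source population cannot be estimated directly — relative risk is not valid here. The odds ratio is the appropriate measure.
OR = (a·d)/(b·c) = (646 × 1546) / (1035 × 196) = 998716 / 202860 = 4.92318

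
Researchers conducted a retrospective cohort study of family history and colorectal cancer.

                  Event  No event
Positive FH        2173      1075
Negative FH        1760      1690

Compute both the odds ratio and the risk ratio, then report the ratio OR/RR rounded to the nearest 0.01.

Cells: a = 2173, b = 1075, c = 1760, d = 1690.
OR = (2173·1690)/(1075·1760) = 3672370/1892000 = 1.94100
Risk in exposed = 2173/3248 = 0.66903; risk in unexposed = 1760/3450 = 0.51014; RR = 1.31145
OR/RR = 1.94100 / 1.31145 = 1.48005
The outcome is not rare, so the OR lies further from 1 than the RR.

1.48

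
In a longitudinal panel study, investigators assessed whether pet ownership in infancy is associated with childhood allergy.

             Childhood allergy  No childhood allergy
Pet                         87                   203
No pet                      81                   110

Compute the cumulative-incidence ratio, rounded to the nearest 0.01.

Cells: a = 87, b = 203, c = 81, d = 110.
Risk in exposed = 87/290 = 0.30000; risk in unexposed = 81/191 = 0.42408.
RR = 0.30000 / 0.42408 = 0.70741
The risk is 29% lower among the exposed than among the unexposed.

0.71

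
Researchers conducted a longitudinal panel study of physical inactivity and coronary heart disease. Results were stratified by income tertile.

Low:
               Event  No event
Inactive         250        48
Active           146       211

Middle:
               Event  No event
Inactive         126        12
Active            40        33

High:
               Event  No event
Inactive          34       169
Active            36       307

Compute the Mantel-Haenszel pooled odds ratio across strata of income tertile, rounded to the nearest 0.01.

OR_MH = Σ(aᵢdᵢ/nᵢ) / Σ(bᵢcᵢ/nᵢ), where nᵢ is the stratum total.
Stratum 1 (Low): n = 655; a·d/n = 250·211/655 = 80.5344; b·c/n = 48·146/655 = 10.6992
Stratum 2 (Middle): n = 211; a·d/n = 126·33/211 = 19.7062; b·c/n = 12·40/211 = 2.2749
Stratum 3 (High): n = 546; a·d/n = 34·307/546 = 19.1172; b·c/n = 169·36/546 = 11.1429
OR_MH = (80.5344 + 19.7062 + 19.1172) / (10.6992 + 2.2749 + 11.1429) = 119.3577 / 24.1170 = 4.94912

4.95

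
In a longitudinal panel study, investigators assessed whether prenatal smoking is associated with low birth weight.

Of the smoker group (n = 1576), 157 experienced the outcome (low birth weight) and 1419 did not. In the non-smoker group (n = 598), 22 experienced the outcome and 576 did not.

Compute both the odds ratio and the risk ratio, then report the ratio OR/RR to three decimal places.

1.070

From the description: a = 157, b = 1419, c = 22, d = 576.
OR = (157·576)/(1419·22) = 90432/31218 = 2.89679
Risk in exposed = 157/1576 = 0.09962; risk in unexposed = 22/598 = 0.03679; RR = 2.70783
OR/RR = 2.89679 / 2.70783 = 1.06978
The outcome is rare in both groups, so OR ≈ RR (ratio near 1).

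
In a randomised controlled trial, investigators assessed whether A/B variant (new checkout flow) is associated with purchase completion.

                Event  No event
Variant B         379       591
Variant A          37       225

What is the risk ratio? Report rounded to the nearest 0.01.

Cells: a = 379, b = 591, c = 37, d = 225.
Risk in exposed = 379/970 = 0.39072; risk in unexposed = 37/262 = 0.14122.
RR = 0.39072 / 0.14122 = 2.76673
The risk among the exposed is 2.77 times that among the unexposed.

2.77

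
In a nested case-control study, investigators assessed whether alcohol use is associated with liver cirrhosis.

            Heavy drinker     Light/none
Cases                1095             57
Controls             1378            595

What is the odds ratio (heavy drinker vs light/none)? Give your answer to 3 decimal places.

8.295

Reading the table with exposure as columns: a = 1095 (Heavy drinker, case), b = 1378 (Heavy drinker, non-case), c = 57 (Light/none, case), d = 595.
OR = (a·d)/(b·c) = (1095 × 595) / (1378 × 57) = 651525 / 78546 = 8.29482
The odds of liver cirrhosis are about 8.29 times as high in the heavy drinker group.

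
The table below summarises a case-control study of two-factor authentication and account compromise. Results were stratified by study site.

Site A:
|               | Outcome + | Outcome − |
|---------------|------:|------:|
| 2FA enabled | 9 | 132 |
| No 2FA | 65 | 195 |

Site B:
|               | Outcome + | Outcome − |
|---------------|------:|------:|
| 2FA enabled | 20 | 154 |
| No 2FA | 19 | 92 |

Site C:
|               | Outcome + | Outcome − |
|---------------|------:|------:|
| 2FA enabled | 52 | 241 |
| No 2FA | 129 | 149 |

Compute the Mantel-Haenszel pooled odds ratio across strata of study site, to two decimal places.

0.28

OR_MH = Σ(aᵢdᵢ/nᵢ) / Σ(bᵢcᵢ/nᵢ), where nᵢ is the stratum total.
Stratum 1 (Site A): n = 401; a·d/n = 9·195/401 = 4.3766; b·c/n = 132·65/401 = 21.3965
Stratum 2 (Site B): n = 285; a·d/n = 20·92/285 = 6.4561; b·c/n = 154·19/285 = 10.2667
Stratum 3 (Site C): n = 571; a·d/n = 52·149/571 = 13.5692; b·c/n = 241·129/571 = 54.4466
OR_MH = (4.3766 + 6.4561 + 13.5692) / (21.3965 + 10.2667 + 54.4466) = 24.4019 / 86.1098 = 0.28338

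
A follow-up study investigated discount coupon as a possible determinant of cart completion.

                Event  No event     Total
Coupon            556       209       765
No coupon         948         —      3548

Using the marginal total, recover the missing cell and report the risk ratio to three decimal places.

The missing cell is in the unexposed row: 3548 − 948 = 2600.
So a = 556, b = 209, c = 948, d = 2600.
RR = [a/(a+b)] / [c/(c+d)] = (556/765) / (948/3548) = 0.72680/0.26719 = 2.72012

2.720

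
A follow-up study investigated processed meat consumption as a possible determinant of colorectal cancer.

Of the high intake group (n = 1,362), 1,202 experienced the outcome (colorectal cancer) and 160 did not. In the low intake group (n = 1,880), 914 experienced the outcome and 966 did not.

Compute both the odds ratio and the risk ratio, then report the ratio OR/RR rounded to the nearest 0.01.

From the description: a = 1202, b = 160, c = 914, d = 966.
OR = (1202·966)/(160·914) = 1161132/146240 = 7.93991
Risk in exposed = 1202/1362 = 0.88253; risk in unexposed = 914/1880 = 0.48617; RR = 1.81526
OR/RR = 7.93991 / 1.81526 = 4.37398
The outcome is not rare, so the OR lies further from 1 than the RR.

4.37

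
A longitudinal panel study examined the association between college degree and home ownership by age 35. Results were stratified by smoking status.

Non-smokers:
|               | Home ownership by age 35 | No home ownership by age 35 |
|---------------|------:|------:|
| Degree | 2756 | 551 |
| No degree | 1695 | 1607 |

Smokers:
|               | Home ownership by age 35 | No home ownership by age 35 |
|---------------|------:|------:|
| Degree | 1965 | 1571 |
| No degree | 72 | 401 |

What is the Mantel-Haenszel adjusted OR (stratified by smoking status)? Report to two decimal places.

OR_MH = Σ(aᵢdᵢ/nᵢ) / Σ(bᵢcᵢ/nᵢ), where nᵢ is the stratum total.
Stratum 1 (Non-smokers): n = 6609; a·d/n = 2756·1607/6609 = 670.1304; b·c/n = 551·1695/6609 = 141.3141
Stratum 2 (Smokers): n = 4009; a·d/n = 1965·401/4009 = 196.5490; b·c/n = 1571·72/4009 = 28.2145
OR_MH = (670.1304 + 196.5490) / (141.3141 + 28.2145) = 866.6794 / 169.5286 = 5.11229

5.11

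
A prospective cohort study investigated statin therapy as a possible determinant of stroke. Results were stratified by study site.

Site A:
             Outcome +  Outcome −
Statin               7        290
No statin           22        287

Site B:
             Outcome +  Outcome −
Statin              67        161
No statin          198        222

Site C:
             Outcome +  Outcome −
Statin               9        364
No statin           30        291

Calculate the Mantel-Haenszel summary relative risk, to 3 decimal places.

RR_MH = Σ(aᵢ·n₀ᵢ/nᵢ) / Σ(cᵢ·n₁ᵢ/nᵢ), with n₁ᵢ = aᵢ+bᵢ (exposed), n₀ᵢ = cᵢ+dᵢ (unexposed), nᵢ = n₁ᵢ+n₀ᵢ.
Stratum 1 (Site A): n₁ = 297, n₀ = 309, n = 606; a·n₀/n = 7·309/606 = 3.5693; c·n₁/n = 22·297/606 = 10.7822
Stratum 2 (Site B): n₁ = 228, n₀ = 420, n = 648; a·n₀/n = 67·420/648 = 43.4259; c·n₁/n = 198·228/648 = 69.6667
Stratum 3 (Site C): n₁ = 373, n₀ = 321, n = 694; a·n₀/n = 9·321/694 = 4.1628; c·n₁/n = 30·373/694 = 16.1239
RR_MH = (3.5693 + 43.4259 + 4.1628) / (10.7822 + 69.6667 + 16.1239) = 51.1581 / 96.5728 = 0.52974

0.530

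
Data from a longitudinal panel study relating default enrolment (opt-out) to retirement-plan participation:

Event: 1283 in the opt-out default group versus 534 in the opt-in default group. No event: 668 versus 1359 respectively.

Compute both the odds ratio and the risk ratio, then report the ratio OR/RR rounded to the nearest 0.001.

2.097

From the description: a = 1283, b = 668, c = 534, d = 1359.
OR = (1283·1359)/(668·534) = 1743597/356712 = 4.88797
Risk in exposed = 1283/1951 = 0.65761; risk in unexposed = 534/1893 = 0.28209; RR = 2.33120
OR/RR = 4.88797 / 2.33120 = 2.09676
The outcome is not rare, so the OR lies further from 1 than the RR.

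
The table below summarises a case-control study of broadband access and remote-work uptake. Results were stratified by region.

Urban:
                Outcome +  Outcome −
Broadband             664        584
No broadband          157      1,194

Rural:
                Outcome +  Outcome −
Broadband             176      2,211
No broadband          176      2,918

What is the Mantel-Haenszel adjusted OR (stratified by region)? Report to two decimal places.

OR_MH = Σ(aᵢdᵢ/nᵢ) / Σ(bᵢcᵢ/nᵢ), where nᵢ is the stratum total.
Stratum 1 (Urban): n = 2599; a·d/n = 664·1194/2599 = 305.0466; b·c/n = 584·157/2599 = 35.2782
Stratum 2 (Rural): n = 5481; a·d/n = 176·2918/5481 = 93.6997; b·c/n = 2211·176/5481 = 70.9973
OR_MH = (305.0466 + 93.6997) / (35.2782 + 70.9973) = 398.7462 / 106.2754 = 3.75201

3.75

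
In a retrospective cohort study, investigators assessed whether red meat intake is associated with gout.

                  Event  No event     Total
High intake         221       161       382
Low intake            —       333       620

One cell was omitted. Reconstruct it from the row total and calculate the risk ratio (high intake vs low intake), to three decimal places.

The missing cell is in the unexposed row: 620 − 333 = 287.
So a = 221, b = 161, c = 287, d = 333.
RR = [a/(a+b)] / [c/(c+d)] = (221/382) / (287/620) = 0.57853/0.46290 = 1.24979

1.250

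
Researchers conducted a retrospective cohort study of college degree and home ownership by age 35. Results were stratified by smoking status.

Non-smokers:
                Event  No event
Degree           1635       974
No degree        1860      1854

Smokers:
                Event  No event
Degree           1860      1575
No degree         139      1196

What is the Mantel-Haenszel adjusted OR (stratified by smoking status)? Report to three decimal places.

2.845

OR_MH = Σ(aᵢdᵢ/nᵢ) / Σ(bᵢcᵢ/nᵢ), where nᵢ is the stratum total.
Stratum 1 (Non-smokers): n = 6323; a·d/n = 1635·1854/6323 = 479.4069; b·c/n = 974·1860/6323 = 286.5159
Stratum 2 (Smokers): n = 4770; a·d/n = 1860·1196/4770 = 466.3648; b·c/n = 1575·139/4770 = 45.8962
OR_MH = (479.4069 + 466.3648) / (286.5159 + 45.8962) = 945.7717 / 332.4121 = 2.84518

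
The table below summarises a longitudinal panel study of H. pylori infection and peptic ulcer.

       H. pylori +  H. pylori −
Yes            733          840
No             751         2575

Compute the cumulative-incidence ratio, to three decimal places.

2.008

Reading the table with exposure as columns: a = 733 (H. pylori +, case), b = 751 (H. pylori +, non-case), c = 840 (H. pylori −, case), d = 2575.
Risk in exposed = 733/1484 = 0.49394; risk in unexposed = 840/3415 = 0.24597.
RR = 0.49394 / 0.24597 = 2.00808
The risk among the exposed is 2.01 times that among the unexposed.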